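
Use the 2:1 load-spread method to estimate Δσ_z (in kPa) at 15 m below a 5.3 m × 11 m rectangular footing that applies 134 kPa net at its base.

Δσ_z ≈ 14.8 kPa

By the 2:1 method the load spreads at 1 horizontal : 2 vertical, so at depth z the loaded area has grown by z in each plan dimension:
Δσ = qBL/((B+z)(L+z)) = 134×5.3×11/((5.3+15)(11+15)) = 14.801 kPa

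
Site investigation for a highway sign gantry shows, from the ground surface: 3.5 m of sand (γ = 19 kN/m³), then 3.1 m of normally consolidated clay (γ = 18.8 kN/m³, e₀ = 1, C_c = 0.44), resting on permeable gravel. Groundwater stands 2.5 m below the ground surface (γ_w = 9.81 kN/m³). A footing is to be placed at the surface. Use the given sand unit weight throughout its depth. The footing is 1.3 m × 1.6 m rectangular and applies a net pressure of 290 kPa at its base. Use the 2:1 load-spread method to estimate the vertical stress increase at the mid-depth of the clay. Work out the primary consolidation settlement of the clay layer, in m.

Mid-depth of clay below the ground surface: z = 3.5 + 3.1/2 = 5.05 m.
Total vertical stress at mid-clay: σ_v = 19×3.5 + 18.8×1.55 = 95.64 kPa.
Pore pressure: u = 9.81×(5.05 − 2.5) = 25.015 kPa.
Initial effective stress: σ'_0 = σ_v − u = 95.64 − 25.015 = 70.625 kPa.
Stress increase at mid-clay by the 2:1 spreading method:
Δσ = qBL/((B+z)(L+z)) = 290×1.3×1.6/((1.3+5.05)(1.6+5.05)) = 14.285 kPa
Final effective stress: σ'_f = σ'_0 + Δσ = 70.625 + 14.285 = 84.91 kPa.
Normally consolidated clay, so the full stress increment lies on the virgin compression line:
S_c = C_c·H/(1+e₀)·log₁₀(σ'_f/σ'_0) = 0.44×3.1/(1+1)×log₁₀(84.91/70.625)
    = 0.682 × 0.08 = 0.05456 m

S_c ≈ 0.0546 m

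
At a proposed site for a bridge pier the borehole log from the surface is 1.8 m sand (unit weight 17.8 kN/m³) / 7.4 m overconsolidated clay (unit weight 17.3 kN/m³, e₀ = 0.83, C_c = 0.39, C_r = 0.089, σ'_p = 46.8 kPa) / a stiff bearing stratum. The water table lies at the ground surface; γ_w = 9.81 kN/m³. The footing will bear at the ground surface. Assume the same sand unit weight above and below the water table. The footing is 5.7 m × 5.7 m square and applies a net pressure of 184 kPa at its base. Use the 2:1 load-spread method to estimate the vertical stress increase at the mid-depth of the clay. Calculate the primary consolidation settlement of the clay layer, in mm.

Mid-depth of clay below the ground surface: z = 1.8 + 7.4/2 = 5.5 m.
Total vertical stress at mid-clay: σ_v = 17.8×1.8 + 17.3×3.7 = 96.05 kPa.
Pore pressure: u = 9.81×(5.5 − 0) = 53.955 kPa.
Initial effective stress: σ'_0 = σ_v − u = 96.05 − 53.955 = 42.095 kPa.
Stress increase at mid-clay by the 2:1 spreading method:
Δσ = qBL/((B+z)(L+z)) = 184×5.7×5.7/((5.7+5.5)(5.7+5.5)) = 47.658 kPa
Final effective stress: σ'_f = 42.095 + 47.658 = 89.753 kPa.
σ'_f = 89.753 > σ'_p = 46.8 kPa, so the stress path crosses the preconsolidation pressure — recompression up to σ'_p, then virgin compression beyond:
S_c = H/(1+e₀)·[C_r·log₁₀(σ'_p/σ'_0) + C_c·log₁₀(σ'_f/σ'_p)]
    = 7.4/1.83 × [0.089×log₁₀(46.8/42.095) + 0.39×log₁₀(89.753/46.8)]
    = 4.0437 × [0.0040954 + 0.11029] = 0.4625 m

S_c ≈ 463 mm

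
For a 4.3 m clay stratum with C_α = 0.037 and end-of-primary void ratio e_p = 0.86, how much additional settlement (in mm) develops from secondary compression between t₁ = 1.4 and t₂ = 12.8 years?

Secondary compression: S_s = C_α·H/(1+e_p)·log₁₀(t₂/t₁)
S_s = 0.037×4.3/(1+0.86)×log₁₀(12.8/1.4)
    = 0.08554 × 0.9611 = 0.08221 m

S_s ≈ 82.2 mm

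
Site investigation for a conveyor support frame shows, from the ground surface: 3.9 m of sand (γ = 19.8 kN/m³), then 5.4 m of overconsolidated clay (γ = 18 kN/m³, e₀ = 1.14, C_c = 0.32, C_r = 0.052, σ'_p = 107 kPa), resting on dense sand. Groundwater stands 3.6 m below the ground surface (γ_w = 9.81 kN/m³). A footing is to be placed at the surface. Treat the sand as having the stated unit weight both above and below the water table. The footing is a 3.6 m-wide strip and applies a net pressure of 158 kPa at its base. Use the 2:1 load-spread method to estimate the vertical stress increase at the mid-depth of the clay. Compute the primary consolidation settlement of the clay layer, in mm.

S_c ≈ 129 mm

Mid-depth of clay below the ground surface: z = 3.9 + 5.4/2 = 6.6 m.
Total vertical stress at mid-clay: σ_v = 19.8×3.9 + 18×2.7 = 125.82 kPa.
Pore pressure: u = 9.81×(6.6 − 3.6) = 29.43 kPa.
Initial effective stress: σ'_0 = σ_v − u = 125.82 − 29.43 = 96.39 kPa.
Stress increase at mid-clay by the 2:1 spreading method:
Δσ = qB/(B+z) = 158×3.6/(3.6+6.6) = 55.765 kPa
Final effective stress: σ'_f = 96.39 + 55.765 = 152.16 kPa.
σ'_f = 152.16 > σ'_p = 107 kPa, so the stress path crosses the preconsolidation pressure — recompression up to σ'_p, then virgin compression beyond:
S_c = H/(1+e₀)·[C_r·log₁₀(σ'_p/σ'_0) + C_c·log₁₀(σ'_f/σ'_p)]
    = 5.4/2.14 × [0.052×log₁₀(107/96.39) + 0.32×log₁₀(152.16/107)]
    = 2.5234 × [0.0023583 + 0.048933] = 0.1294 m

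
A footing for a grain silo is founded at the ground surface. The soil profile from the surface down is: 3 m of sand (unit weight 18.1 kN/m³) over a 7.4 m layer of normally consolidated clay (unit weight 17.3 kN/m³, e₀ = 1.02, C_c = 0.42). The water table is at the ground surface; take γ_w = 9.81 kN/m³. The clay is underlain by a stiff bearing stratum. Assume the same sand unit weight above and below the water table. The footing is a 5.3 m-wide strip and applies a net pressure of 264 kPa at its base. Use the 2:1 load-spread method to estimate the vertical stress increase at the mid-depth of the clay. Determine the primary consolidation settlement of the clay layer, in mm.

Mid-depth of clay below the ground surface: z = 3 + 7.4/2 = 6.7 m.
Total vertical stress at mid-clay: σ_v = 18.1×3 + 17.3×3.7 = 118.31 kPa.
Pore pressure: u = 9.81×(6.7 − 0) = 65.727 kPa.
Initial effective stress: σ'_0 = σ_v − u = 118.31 − 65.727 = 52.583 kPa.
Stress increase at mid-clay by the 2:1 spreading method:
Δσ = qB/(B+z) = 264×5.3/(5.3+6.7) = 116.6 kPa
Final effective stress: σ'_f = σ'_0 + Δσ = 52.583 + 116.6 = 169.18 kPa.
Normally consolidated clay, so the full stress increment lies on the virgin compression line:
S_c = C_c·H/(1+e₀)·log₁₀(σ'_f/σ'_0) = 0.42×7.4/(1+1.02)×log₁₀(169.18/52.583)
    = 1.5386 × 0.5075 = 0.7808 m

S_c ≈ 781 mm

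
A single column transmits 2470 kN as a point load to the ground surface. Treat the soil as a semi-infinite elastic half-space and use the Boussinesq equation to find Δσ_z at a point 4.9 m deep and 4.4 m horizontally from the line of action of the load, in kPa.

Δσ_z ≈ 11.2 kPa

Boussinesq vertical stress below a point load on an elastic half-space:
Δσ_z = 3P/(2πz²) · [1 + (r/z)²]^(−5/2)
r/z = 4.4/4.9 = 0.89796; [1+(r/z)²]^(−5/2) = 0.22804.
Δσ_z = 3×2470/(2π×4.9²) × 0.22804 = 49.119 × 0.22804 = 11.2 kPa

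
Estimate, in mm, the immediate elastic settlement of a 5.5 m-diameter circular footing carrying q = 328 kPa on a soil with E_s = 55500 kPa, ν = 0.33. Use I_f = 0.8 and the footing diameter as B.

S_e ≈ 23.2 mm

Immediate (elastic) settlement: S_e = q·B·(1−ν²)/E_s · I_f.
S_e = 328 × 5.5 × (1 − 0.33²) / 55500 × 0.8
    = 328 × 5.5 × 0.8911 / 55500 × 0.8
    = 0.02317 m = 23.17 mm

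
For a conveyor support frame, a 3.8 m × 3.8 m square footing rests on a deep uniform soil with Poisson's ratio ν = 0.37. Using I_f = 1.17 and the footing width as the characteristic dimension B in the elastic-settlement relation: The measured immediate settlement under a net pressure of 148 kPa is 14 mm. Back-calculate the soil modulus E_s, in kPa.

S_e = q·B·(1−ν²)/E_s · I_f  ⇒  E_s = q·B·(1−ν²)·I_f / S_e.
E_s = 148 × 3.8 × 0.8631 × 1.17 / 0.014 = 40570 kPa

E_s ≈ 40600 kPa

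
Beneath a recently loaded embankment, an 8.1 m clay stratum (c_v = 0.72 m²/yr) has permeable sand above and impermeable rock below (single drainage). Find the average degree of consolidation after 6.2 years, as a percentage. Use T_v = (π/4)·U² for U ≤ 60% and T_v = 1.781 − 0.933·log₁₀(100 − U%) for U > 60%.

U ≈ 29.4 %

Drainage path length: H_d = H = 8.1 m (single drainage).
T_v = c_v·t/H_d² = 0.72×6.2/8.1² = 0.068038.
T_v = 0.068038 corresponds to the U ≤ 60% branch:
U = √(4T_v/π) = 0.2943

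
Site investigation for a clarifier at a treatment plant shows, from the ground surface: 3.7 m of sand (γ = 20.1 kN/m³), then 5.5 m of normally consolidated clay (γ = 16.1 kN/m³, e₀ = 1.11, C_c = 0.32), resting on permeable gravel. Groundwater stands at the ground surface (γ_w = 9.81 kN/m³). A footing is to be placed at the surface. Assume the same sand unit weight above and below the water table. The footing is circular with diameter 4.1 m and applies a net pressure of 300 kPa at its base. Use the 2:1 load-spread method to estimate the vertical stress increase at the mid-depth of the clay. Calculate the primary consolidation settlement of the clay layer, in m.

S_c ≈ 0.217 m

Mid-depth of clay below the ground surface: z = 3.7 + 5.5/2 = 6.45 m.
Total vertical stress at mid-clay: σ_v = 20.1×3.7 + 16.1×2.75 = 118.65 kPa.
Pore pressure: u = 9.81×(6.45 − 0) = 63.275 kPa.
Initial effective stress: σ'_0 = σ_v − u = 118.65 − 63.275 = 55.375 kPa.
Stress increase at mid-clay by the 2:1 spreading method:
Δσ ≈ qD²/(D+z)² = 300×4.1²/(4.1+6.45)² = 45.309 kPa
Final effective stress: σ'_f = σ'_0 + Δσ = 55.375 + 45.309 = 100.68 kPa.
Normally consolidated clay, so the full stress increment lies on the virgin compression line:
S_c = C_c·H/(1+e₀)·log₁₀(σ'_f/σ'_0) = 0.32×5.5/(1+1.11)×log₁₀(100.68/55.375)
    = 0.83412 × 0.25963 = 0.2166 m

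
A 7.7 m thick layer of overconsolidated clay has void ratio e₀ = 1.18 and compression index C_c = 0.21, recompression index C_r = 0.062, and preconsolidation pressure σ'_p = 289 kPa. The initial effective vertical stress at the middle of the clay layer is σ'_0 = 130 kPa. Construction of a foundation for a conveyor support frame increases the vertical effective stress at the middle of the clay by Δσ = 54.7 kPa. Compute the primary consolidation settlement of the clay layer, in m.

Final effective stress: σ'_f = 130 + 54.7 = 184.7 kPa.
σ'_f = 184.7 ≤ σ'_p = 289 kPa, so the clay remains overconsolidated and only the recompression index applies:
S_c = C_r·H/(1+e₀)·log₁₀(σ'_f/σ'_0) = 0.062×7.7/2.18×log₁₀(184.7/130)
    = 0.21899 × 0.15252 = 0.0334 m

S_c ≈ 0.0334 m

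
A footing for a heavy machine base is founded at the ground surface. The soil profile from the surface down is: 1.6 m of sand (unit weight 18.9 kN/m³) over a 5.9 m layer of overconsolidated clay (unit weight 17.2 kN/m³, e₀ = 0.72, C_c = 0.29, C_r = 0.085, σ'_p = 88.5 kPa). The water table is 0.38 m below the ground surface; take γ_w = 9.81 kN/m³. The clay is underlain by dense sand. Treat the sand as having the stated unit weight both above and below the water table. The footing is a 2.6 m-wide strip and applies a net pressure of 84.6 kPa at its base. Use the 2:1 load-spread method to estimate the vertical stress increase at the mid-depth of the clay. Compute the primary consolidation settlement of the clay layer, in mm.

Mid-depth of clay below the ground surface: z = 1.6 + 5.9/2 = 4.55 m.
Total vertical stress at mid-clay: σ_v = 18.9×1.6 + 17.2×2.95 = 80.98 kPa.
Pore pressure: u = 9.81×(4.55 − 0.38) = 40.908 kPa.
Initial effective stress: σ'_0 = σ_v − u = 80.98 − 40.908 = 40.072 kPa.
Stress increase at mid-clay by the 2:1 spreading method:
Δσ = qB/(B+z) = 84.6×2.6/(2.6+4.55) = 30.764 kPa
Final effective stress: σ'_f = 40.072 + 30.764 = 70.836 kPa.
σ'_f = 70.836 ≤ σ'_p = 88.5 kPa, so the clay remains overconsolidated and only the recompression index applies:
S_c = C_r·H/(1+e₀)·log₁₀(σ'_f/σ'_0) = 0.085×5.9/1.72×log₁₀(70.836/40.072)
    = 0.29157 × 0.24741 = 0.07214 m

S_c ≈ 72.1 mm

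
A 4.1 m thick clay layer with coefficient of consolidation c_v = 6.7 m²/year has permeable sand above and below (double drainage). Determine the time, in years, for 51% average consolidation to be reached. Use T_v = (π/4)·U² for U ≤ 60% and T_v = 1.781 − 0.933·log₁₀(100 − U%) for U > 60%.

t ≈ 0.128 years

Drainage path length: H_d = H/2 = 2.05 m (double drainage).
U ≤ 60%: T_v = (π/4)·U² = (π/4)×0.51² = 0.20428.
t = T_v·H_d²/c_v = 0.20428×2.05²/6.7 = 0.1281 years.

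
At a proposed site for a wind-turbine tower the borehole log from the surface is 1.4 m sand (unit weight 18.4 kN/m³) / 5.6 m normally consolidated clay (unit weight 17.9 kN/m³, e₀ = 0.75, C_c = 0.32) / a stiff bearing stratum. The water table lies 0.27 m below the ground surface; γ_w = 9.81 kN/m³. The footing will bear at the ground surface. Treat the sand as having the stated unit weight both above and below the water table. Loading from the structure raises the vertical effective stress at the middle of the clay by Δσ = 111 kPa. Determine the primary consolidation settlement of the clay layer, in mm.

S_c ≈ 614 mm

Mid-depth of clay below the ground surface: z = 1.4 + 5.6/2 = 4.2 m.
Total vertical stress at mid-clay: σ_v = 18.4×1.4 + 17.9×2.8 = 75.88 kPa.
Pore pressure: u = 9.81×(4.2 − 0.27) = 38.553 kPa.
Initial effective stress: σ'_0 = σ_v − u = 75.88 − 38.553 = 37.327 kPa.
Final effective stress: σ'_f = σ'_0 + Δσ = 37.327 + 111 = 148.33 kPa.
Normally consolidated clay, so the full stress increment lies on the virgin compression line:
S_c = C_c·H/(1+e₀)·log₁₀(σ'_f/σ'_0) = 0.32×5.6/(1+0.75)×log₁₀(148.33/37.327)
    = 1.024 × 0.59921 = 0.6136 m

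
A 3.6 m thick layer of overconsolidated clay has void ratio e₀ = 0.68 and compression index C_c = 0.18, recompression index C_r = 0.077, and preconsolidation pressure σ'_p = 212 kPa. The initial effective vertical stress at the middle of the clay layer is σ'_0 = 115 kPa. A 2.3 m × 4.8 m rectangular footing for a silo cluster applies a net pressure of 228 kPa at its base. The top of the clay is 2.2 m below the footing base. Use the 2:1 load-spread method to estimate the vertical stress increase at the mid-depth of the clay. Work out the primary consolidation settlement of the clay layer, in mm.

Mid-depth of clay below the footing base: z = 2.2 + 3.6/2 = 4 m.
Stress increase at mid-clay by the 2:1 spreading method:
Δσ = qBL/((B+z)(L+z)) = 228×2.3×4.8/((2.3+4)(4.8+4)) = 45.403 kPa
Final effective stress: σ'_f = 115 + 45.403 = 160.4 kPa.
σ'_f = 160.4 ≤ σ'_p = 212 kPa, so the clay remains overconsolidated and only the recompression index applies:
S_c = C_r·H/(1+e₀)·log₁₀(σ'_f/σ'_0) = 0.077×3.6/1.68×log₁₀(160.4/115)
    = 0.165 × 0.14451 = 0.02384 m

S_c ≈ 23.8 mm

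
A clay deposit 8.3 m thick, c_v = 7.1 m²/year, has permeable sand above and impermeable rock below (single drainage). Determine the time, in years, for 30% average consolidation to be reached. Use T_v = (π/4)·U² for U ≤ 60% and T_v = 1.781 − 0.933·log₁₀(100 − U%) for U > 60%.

Drainage path length: H_d = H = 8.3 m (single drainage).
U ≤ 60%: T_v = (π/4)·U² = (π/4)×0.3² = 0.070686.
t = T_v·H_d²/c_v = 0.070686×8.3²/7.1 = 0.6859 years.

t ≈ 0.686 years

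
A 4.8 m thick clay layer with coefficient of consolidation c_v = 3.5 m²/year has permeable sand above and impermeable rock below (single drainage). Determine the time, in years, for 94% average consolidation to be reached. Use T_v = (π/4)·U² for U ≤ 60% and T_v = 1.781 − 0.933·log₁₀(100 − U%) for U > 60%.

t ≈ 6.94 years

Drainage path length: H_d = H = 4.8 m (single drainage).
U > 60%: T_v = 1.781 − 0.933·log₁₀(100 − 94) = 1.055.
t = T_v·H_d²/c_v = 1.055×4.8²/3.5 = 6.945 years.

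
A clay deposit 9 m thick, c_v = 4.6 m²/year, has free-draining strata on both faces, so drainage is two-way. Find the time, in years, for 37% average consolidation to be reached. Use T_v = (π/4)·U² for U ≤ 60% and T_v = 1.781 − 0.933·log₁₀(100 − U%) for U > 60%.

Drainage path length: H_d = H/2 = 4.5 m (double drainage).
U ≤ 60%: T_v = (π/4)·U² = (π/4)×0.37² = 0.10752.
t = T_v·H_d²/c_v = 0.10752×4.5²/4.6 = 0.4733 years.

t ≈ 0.473 years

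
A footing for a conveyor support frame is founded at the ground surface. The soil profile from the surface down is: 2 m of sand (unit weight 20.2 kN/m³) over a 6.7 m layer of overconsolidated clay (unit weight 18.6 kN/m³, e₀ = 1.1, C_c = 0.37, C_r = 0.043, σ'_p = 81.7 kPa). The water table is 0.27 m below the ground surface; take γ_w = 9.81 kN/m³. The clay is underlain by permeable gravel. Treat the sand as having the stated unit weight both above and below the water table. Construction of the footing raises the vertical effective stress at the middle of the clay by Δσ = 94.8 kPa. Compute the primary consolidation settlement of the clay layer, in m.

Mid-depth of clay below the ground surface: z = 2 + 6.7/2 = 5.35 m.
Total vertical stress at mid-clay: σ_v = 20.2×2 + 18.6×3.35 = 102.71 kPa.
Pore pressure: u = 9.81×(5.35 − 0.27) = 49.835 kPa.
Initial effective stress: σ'_0 = σ_v − u = 102.71 − 49.835 = 52.875 kPa.
Final effective stress: σ'_f = 52.875 + 94.8 = 147.68 kPa.
σ'_f = 147.68 > σ'_p = 81.7 kPa, so the stress path crosses the preconsolidation pressure — recompression up to σ'_p, then virgin compression beyond:
S_c = H/(1+e₀)·[C_r·log₁₀(σ'_p/σ'_0) + C_c·log₁₀(σ'_f/σ'_p)]
    = 6.7/2.1 × [0.043×log₁₀(81.7/52.875) + 0.37×log₁₀(147.68/81.7)]
    = 3.1905 × [0.0081258 + 0.095127] = 0.3294 m

S_c ≈ 0.329 m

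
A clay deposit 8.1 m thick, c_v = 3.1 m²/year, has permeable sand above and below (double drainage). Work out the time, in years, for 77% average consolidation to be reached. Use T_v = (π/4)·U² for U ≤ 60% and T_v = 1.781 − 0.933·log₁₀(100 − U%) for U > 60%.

t ≈ 2.7 years

Drainage path length: H_d = H/2 = 4.05 m (double drainage).
U > 60%: T_v = 1.781 − 0.933·log₁₀(100 − 77) = 0.51051.
t = T_v·H_d²/c_v = 0.51051×4.05²/3.1 = 2.701 years.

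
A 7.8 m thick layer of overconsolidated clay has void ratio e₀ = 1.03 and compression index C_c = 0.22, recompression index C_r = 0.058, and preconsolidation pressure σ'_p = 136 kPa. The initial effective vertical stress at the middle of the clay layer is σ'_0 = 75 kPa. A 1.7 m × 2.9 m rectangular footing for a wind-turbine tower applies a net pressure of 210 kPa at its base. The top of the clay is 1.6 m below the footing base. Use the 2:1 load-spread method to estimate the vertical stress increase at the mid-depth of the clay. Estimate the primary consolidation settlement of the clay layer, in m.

Mid-depth of clay below the footing base: z = 1.6 + 7.8/2 = 5.5 m.
Stress increase at mid-clay by the 2:1 spreading method:
Δσ = qBL/((B+z)(L+z)) = 210×1.7×2.9/((1.7+5.5)(2.9+5.5)) = 17.118 kPa
Final effective stress: σ'_f = 75 + 17.118 = 92.118 kPa.
σ'_f = 92.118 ≤ σ'_p = 136 kPa, so the clay remains overconsolidated and only the recompression index applies:
S_c = C_r·H/(1+e₀)·log₁₀(σ'_f/σ'_0) = 0.058×7.8/2.03×log₁₀(92.118/75)
    = 0.22286 × 0.089283 = 0.0199 m

S_c ≈ 0.0199 m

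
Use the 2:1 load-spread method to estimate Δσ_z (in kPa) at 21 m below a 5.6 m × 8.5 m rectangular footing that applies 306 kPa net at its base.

By the 2:1 method the load spreads at 1 horizontal : 2 vertical, so at depth z the loaded area has grown by z in each plan dimension:
Δσ = qBL/((B+z)(L+z)) = 306×5.6×8.5/((5.6+21)(8.5+21)) = 18.562 kPa

Δσ_z ≈ 18.6 kPa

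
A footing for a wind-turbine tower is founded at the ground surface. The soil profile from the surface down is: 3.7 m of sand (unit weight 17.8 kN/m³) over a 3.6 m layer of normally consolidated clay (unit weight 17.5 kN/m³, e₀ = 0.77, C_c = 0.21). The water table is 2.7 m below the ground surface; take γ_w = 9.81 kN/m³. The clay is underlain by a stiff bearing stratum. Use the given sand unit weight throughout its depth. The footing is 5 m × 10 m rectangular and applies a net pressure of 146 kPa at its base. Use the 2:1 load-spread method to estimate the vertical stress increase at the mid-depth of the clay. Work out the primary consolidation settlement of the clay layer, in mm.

S_c ≈ 92 mm

Mid-depth of clay below the ground surface: z = 3.7 + 3.6/2 = 5.5 m.
Total vertical stress at mid-clay: σ_v = 17.8×3.7 + 17.5×1.8 = 97.36 kPa.
Pore pressure: u = 9.81×(5.5 − 2.7) = 27.468 kPa.
Initial effective stress: σ'_0 = σ_v − u = 97.36 − 27.468 = 69.892 kPa.
Stress increase at mid-clay by the 2:1 spreading method:
Δσ = qBL/((B+z)(L+z)) = 146×5×10/((5+5.5)(10+5.5)) = 44.854 kPa
Final effective stress: σ'_f = σ'_0 + Δσ = 69.892 + 44.854 = 114.75 kPa.
Normally consolidated clay, so the full stress increment lies on the virgin compression line:
S_c = C_c·H/(1+e₀)·log₁₀(σ'_f/σ'_0) = 0.21×3.6/(1+0.77)×log₁₀(114.75/69.892)
    = 0.42712 × 0.21533 = 0.09197 m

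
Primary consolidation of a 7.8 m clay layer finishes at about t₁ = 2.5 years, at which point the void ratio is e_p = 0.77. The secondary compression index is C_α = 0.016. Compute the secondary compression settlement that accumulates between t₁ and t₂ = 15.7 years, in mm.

Secondary compression: S_s = C_α·H/(1+e_p)·log₁₀(t₂/t₁)
S_s = 0.016×7.8/(1+0.77)×log₁₀(15.7/2.5)
    = 0.07051 × 0.798 = 0.05626 m

S_s ≈ 56.3 mm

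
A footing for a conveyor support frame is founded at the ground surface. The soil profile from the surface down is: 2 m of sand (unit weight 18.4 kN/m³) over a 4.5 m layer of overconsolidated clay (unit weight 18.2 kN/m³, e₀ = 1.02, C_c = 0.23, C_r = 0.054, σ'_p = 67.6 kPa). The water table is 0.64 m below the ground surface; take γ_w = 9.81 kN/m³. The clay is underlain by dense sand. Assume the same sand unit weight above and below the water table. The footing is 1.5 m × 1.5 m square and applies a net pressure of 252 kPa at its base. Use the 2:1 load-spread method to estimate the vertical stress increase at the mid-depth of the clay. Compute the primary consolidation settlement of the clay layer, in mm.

S_c ≈ 17.8 mm

Mid-depth of clay below the ground surface: z = 2 + 4.5/2 = 4.25 m.
Total vertical stress at mid-clay: σ_v = 18.4×2 + 18.2×2.25 = 77.75 kPa.
Pore pressure: u = 9.81×(4.25 − 0.64) = 35.414 kPa.
Initial effective stress: σ'_0 = σ_v − u = 77.75 − 35.414 = 42.336 kPa.
Stress increase at mid-clay by the 2:1 spreading method:
Δσ = qBL/((B+z)(L+z)) = 252×1.5×1.5/((1.5+4.25)(1.5+4.25)) = 17.149 kPa
Final effective stress: σ'_f = 42.336 + 17.149 = 59.485 kPa.
σ'_f = 59.485 ≤ σ'_p = 67.6 kPa, so the clay remains overconsolidated and only the recompression index applies:
S_c = C_r·H/(1+e₀)·log₁₀(σ'_f/σ'_0) = 0.054×4.5/2.02×log₁₀(59.485/42.336)
    = 0.1203 × 0.1477 = 0.01777 m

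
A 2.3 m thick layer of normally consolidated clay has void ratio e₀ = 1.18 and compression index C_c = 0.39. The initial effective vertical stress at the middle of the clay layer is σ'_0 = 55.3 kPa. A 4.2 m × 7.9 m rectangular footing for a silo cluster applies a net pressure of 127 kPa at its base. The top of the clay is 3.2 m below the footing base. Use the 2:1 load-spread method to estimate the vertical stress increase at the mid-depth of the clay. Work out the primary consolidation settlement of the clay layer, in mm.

S_c ≈ 97.7 mm

Mid-depth of clay below the footing base: z = 3.2 + 2.3/2 = 4.35 m.
Stress increase at mid-clay by the 2:1 spreading method:
Δσ = qBL/((B+z)(L+z)) = 127×4.2×7.9/((4.2+4.35)(7.9+4.35)) = 40.233 kPa
Final effective stress: σ'_f = σ'_0 + Δσ = 55.3 + 40.233 = 95.533 kPa.
Normally consolidated clay, so the full stress increment lies on the virgin compression line:
S_c = C_c·H/(1+e₀)·log₁₀(σ'_f/σ'_0) = 0.39×2.3/(1+1.18)×log₁₀(95.533/55.3)
    = 0.41147 × 0.23743 = 0.0977 m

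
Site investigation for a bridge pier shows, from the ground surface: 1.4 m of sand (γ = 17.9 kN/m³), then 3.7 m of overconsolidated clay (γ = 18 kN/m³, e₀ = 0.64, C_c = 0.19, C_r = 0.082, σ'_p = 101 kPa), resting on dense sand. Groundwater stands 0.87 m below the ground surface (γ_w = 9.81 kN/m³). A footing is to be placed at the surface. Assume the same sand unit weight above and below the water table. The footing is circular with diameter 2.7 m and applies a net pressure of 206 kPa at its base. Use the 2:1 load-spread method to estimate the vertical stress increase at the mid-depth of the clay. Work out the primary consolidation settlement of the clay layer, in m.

S_c ≈ 0.0638 m

Mid-depth of clay below the ground surface: z = 1.4 + 3.7/2 = 3.25 m.
Total vertical stress at mid-clay: σ_v = 17.9×1.4 + 18×1.85 = 58.36 kPa.
Pore pressure: u = 9.81×(3.25 − 0.87) = 23.348 kPa.
Initial effective stress: σ'_0 = σ_v − u = 58.36 − 23.348 = 35.012 kPa.
Stress increase at mid-clay by the 2:1 spreading method:
Δσ ≈ qD²/(D+z)² = 206×2.7²/(2.7+3.25)² = 42.419 kPa
Final effective stress: σ'_f = 35.012 + 42.419 = 77.431 kPa.
σ'_f = 77.431 ≤ σ'_p = 101 kPa, so the clay remains overconsolidated and only the recompression index applies:
S_c = C_r·H/(1+e₀)·log₁₀(σ'_f/σ'_0) = 0.082×3.7/1.64×log₁₀(77.431/35.012)
    = 0.185 × 0.3447 = 0.06377 m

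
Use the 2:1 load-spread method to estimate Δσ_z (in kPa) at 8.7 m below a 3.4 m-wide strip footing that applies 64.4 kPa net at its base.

Δσ_z ≈ 18.1 kPa

By the 2:1 method the load spreads at 1 horizontal : 2 vertical, so at depth z the loaded area has grown by z in each plan dimension:
Δσ = qB/(B+z) = 64.4×3.4/(3.4+8.7) = 18.096 kPa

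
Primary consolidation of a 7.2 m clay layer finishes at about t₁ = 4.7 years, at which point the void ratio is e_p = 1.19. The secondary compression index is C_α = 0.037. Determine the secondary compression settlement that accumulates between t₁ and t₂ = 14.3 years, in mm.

S_s ≈ 58.8 mm

Secondary compression: S_s = C_α·H/(1+e_p)·log₁₀(t₂/t₁)
S_s = 0.037×7.2/(1+1.19)×log₁₀(14.3/4.7)
    = 0.1216 × 0.4832 = 0.05878 m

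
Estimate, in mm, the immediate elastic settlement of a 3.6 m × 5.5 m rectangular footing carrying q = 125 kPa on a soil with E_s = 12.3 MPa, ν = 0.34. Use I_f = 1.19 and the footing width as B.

S_e ≈ 38.5 mm

Immediate (elastic) settlement: S_e = q·B·(1−ν²)/E_s · I_f.
E_s = 12.3 MPa = 12300 kPa.
S_e = 125 × 3.6 × (1 − 0.34²) / 12300 × 1.19
    = 125 × 3.6 × 0.8844 / 12300 × 1.19
    = 0.0385 m = 38.5 mm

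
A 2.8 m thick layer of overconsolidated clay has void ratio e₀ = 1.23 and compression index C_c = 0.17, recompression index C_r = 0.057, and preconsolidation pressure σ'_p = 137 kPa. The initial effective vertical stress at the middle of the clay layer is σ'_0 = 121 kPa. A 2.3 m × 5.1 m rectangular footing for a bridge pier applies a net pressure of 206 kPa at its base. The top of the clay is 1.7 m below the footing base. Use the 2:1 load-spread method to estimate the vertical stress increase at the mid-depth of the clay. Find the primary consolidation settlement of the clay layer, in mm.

S_c ≈ 26.9 mm

Mid-depth of clay below the footing base: z = 1.7 + 2.8/2 = 3.1 m.
Stress increase at mid-clay by the 2:1 spreading method:
Δσ = qBL/((B+z)(L+z)) = 206×2.3×5.1/((2.3+3.1)(5.1+3.1)) = 54.57 kPa
Final effective stress: σ'_f = 121 + 54.57 = 175.57 kPa.
σ'_f = 175.57 > σ'_p = 137 kPa, so the stress path crosses the preconsolidation pressure — recompression up to σ'_p, then virgin compression beyond:
S_c = H/(1+e₀)·[C_r·log₁₀(σ'_p/σ'_0) + C_c·log₁₀(σ'_f/σ'_p)]
    = 2.8/2.23 × [0.057×log₁₀(137/121) + 0.17×log₁₀(175.57/137)]
    = 1.2556 × [0.0030743 + 0.018314] = 0.02686 m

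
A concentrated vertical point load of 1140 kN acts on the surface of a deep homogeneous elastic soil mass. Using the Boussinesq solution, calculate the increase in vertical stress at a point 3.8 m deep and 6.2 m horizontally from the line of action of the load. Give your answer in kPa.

Δσ_z ≈ 1.47 kPa

Boussinesq vertical stress below a point load on an elastic half-space:
Δσ_z = 3P/(2πz²) · [1 + (r/z)²]^(−5/2)
r/z = 6.2/3.8 = 1.6316; [1+(r/z)²]^(−5/2) = 0.038966.
Δσ_z = 3×1140/(2π×3.8²) × 0.038966 = 37.695 × 0.038966 = 1.469 kPa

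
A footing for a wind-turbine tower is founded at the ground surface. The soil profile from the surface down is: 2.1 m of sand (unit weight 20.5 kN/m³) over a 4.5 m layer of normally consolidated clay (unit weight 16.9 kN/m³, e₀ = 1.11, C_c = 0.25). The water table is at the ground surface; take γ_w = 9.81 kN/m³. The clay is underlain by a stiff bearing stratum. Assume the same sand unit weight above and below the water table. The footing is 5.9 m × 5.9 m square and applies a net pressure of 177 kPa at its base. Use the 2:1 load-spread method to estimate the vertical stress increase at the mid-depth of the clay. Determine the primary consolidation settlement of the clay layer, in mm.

S_c ≈ 215 mm

Mid-depth of clay below the ground surface: z = 2.1 + 4.5/2 = 4.35 m.
Total vertical stress at mid-clay: σ_v = 20.5×2.1 + 16.9×2.25 = 81.075 kPa.
Pore pressure: u = 9.81×(4.35 − 0) = 42.673 kPa.
Initial effective stress: σ'_0 = σ_v − u = 81.075 − 42.673 = 38.402 kPa.
Stress increase at mid-clay by the 2:1 spreading method:
Δσ = qBL/((B+z)(L+z)) = 177×5.9×5.9/((5.9+4.35)(5.9+4.35)) = 58.645 kPa
Final effective stress: σ'_f = σ'_0 + Δσ = 38.402 + 58.645 = 97.047 kPa.
Normally consolidated clay, so the full stress increment lies on the virgin compression line:
S_c = C_c·H/(1+e₀)·log₁₀(σ'_f/σ'_0) = 0.25×4.5/(1+1.11)×log₁₀(97.047/38.402)
    = 0.53318 × 0.40263 = 0.2147 m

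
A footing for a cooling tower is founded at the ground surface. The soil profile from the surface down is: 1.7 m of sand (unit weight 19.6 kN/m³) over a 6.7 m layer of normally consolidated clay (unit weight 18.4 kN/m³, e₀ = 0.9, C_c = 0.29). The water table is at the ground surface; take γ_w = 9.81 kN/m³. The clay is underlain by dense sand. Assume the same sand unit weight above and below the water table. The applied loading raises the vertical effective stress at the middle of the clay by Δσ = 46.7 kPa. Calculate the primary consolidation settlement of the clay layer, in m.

S_c ≈ 0.314 m

Mid-depth of clay below the ground surface: z = 1.7 + 6.7/2 = 5.05 m.
Total vertical stress at mid-clay: σ_v = 19.6×1.7 + 18.4×3.35 = 94.96 kPa.
Pore pressure: u = 9.81×(5.05 − 0) = 49.541 kPa.
Initial effective stress: σ'_0 = σ_v − u = 94.96 − 49.541 = 45.419 kPa.
Final effective stress: σ'_f = σ'_0 + Δσ = 45.419 + 46.7 = 92.119 kPa.
Normally consolidated clay, so the full stress increment lies on the virgin compression line:
S_c = C_c·H/(1+e₀)·log₁₀(σ'_f/σ'_0) = 0.29×6.7/(1+0.9)×log₁₀(92.119/45.419)
    = 1.0226 × 0.30711 = 0.3141 m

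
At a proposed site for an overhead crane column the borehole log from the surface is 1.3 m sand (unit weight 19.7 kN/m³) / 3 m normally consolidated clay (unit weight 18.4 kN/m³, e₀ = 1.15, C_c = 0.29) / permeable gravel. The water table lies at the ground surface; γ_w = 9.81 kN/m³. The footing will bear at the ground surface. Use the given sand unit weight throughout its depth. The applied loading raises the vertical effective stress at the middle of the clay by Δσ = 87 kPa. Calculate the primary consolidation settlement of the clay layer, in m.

S_c ≈ 0.26 m

Mid-depth of clay below the ground surface: z = 1.3 + 3/2 = 2.8 m.
Total vertical stress at mid-clay: σ_v = 19.7×1.3 + 18.4×1.5 = 53.21 kPa.
Pore pressure: u = 9.81×(2.8 − 0) = 27.468 kPa.
Initial effective stress: σ'_0 = σ_v − u = 53.21 − 27.468 = 25.742 kPa.
Final effective stress: σ'_f = σ'_0 + Δσ = 25.742 + 87 = 112.74 kPa.
Normally consolidated clay, so the full stress increment lies on the virgin compression line:
S_c = C_c·H/(1+e₀)·log₁₀(σ'_f/σ'_0) = 0.29×3/(1+1.15)×log₁₀(112.74/25.742)
    = 0.40465 × 0.64144 = 0.2596 m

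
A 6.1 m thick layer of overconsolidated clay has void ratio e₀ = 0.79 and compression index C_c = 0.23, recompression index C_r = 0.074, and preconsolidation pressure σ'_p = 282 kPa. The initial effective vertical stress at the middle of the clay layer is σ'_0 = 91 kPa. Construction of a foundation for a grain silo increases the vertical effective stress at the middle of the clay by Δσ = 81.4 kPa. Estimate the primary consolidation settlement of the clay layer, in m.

S_c ≈ 0.07 m

Final effective stress: σ'_f = 91 + 81.4 = 172.4 kPa.
σ'_f = 172.4 ≤ σ'_p = 282 kPa, so the clay remains overconsolidated and only the recompression index applies:
S_c = C_r·H/(1+e₀)·log₁₀(σ'_f/σ'_0) = 0.074×6.1/1.79×log₁₀(172.4/91)
    = 0.25218 × 0.2775 = 0.06998 m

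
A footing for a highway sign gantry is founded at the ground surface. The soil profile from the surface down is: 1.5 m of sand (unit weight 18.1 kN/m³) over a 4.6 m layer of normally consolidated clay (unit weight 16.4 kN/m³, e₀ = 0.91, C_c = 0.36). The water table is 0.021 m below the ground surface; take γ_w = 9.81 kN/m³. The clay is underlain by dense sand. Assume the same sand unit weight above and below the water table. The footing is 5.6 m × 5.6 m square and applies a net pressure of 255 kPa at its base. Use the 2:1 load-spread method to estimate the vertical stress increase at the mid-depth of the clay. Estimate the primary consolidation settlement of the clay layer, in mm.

S_c ≈ 545 mm

Mid-depth of clay below the ground surface: z = 1.5 + 4.6/2 = 3.8 m.
Total vertical stress at mid-clay: σ_v = 18.1×1.5 + 16.4×2.3 = 64.87 kPa.
Pore pressure: u = 9.81×(3.8 − 0.021) = 37.072 kPa.
Initial effective stress: σ'_0 = σ_v − u = 64.87 − 37.072 = 27.798 kPa.
Stress increase at mid-clay by the 2:1 spreading method:
Δσ = qBL/((B+z)(L+z)) = 255×5.6×5.6/((5.6+3.8)(5.6+3.8)) = 90.502 kPa
Final effective stress: σ'_f = σ'_0 + Δσ = 27.798 + 90.502 = 118.3 kPa.
Normally consolidated clay, so the full stress increment lies on the virgin compression line:
S_c = C_c·H/(1+e₀)·log₁₀(σ'_f/σ'_0) = 0.36×4.6/(1+0.91)×log₁₀(118.3/27.798)
    = 0.86702 × 0.62897 = 0.5453 m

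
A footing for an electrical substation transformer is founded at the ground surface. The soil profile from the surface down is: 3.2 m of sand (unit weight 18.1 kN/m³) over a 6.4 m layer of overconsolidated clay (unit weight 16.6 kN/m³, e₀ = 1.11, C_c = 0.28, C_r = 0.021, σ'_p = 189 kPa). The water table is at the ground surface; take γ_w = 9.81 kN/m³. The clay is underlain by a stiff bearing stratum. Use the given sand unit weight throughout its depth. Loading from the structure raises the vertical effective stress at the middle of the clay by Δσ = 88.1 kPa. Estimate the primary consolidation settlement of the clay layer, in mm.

S_c ≈ 28.7 mm

Mid-depth of clay below the ground surface: z = 3.2 + 6.4/2 = 6.4 m.
Total vertical stress at mid-clay: σ_v = 18.1×3.2 + 16.6×3.2 = 111.04 kPa.
Pore pressure: u = 9.81×(6.4 − 0) = 62.784 kPa.
Initial effective stress: σ'_0 = σ_v − u = 111.04 − 62.784 = 48.256 kPa.
Final effective stress: σ'_f = 48.256 + 88.1 = 136.36 kPa.
σ'_f = 136.36 ≤ σ'_p = 189 kPa, so the clay remains overconsolidated and only the recompression index applies:
S_c = C_r·H/(1+e₀)·log₁₀(σ'_f/σ'_0) = 0.021×6.4/2.11×log₁₀(136.36/48.256)
    = 0.063697 × 0.45114 = 0.02874 m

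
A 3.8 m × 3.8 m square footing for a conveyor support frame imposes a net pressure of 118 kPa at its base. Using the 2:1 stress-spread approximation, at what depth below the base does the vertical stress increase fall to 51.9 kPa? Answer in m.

2:1 spreading — at depth z the loaded area has grown by z in each plan dimension:
qB²/(B+z)² = Δσ_z ⇒ z = B(√(q/Δσ_z) − 1) = 3.8×(√(118/51.9) − 1) = 1.93 m

z ≈ 1.93 m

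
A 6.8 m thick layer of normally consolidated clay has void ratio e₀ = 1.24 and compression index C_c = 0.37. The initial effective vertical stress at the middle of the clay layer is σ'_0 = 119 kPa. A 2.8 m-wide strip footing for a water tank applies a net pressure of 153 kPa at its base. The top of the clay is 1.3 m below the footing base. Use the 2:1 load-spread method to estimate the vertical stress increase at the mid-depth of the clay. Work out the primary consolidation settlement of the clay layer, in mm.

S_c ≈ 191 mm

Mid-depth of clay below the footing base: z = 1.3 + 6.8/2 = 4.7 m.
Stress increase at mid-clay by the 2:1 spreading method:
Δσ = qB/(B+z) = 153×2.8/(2.8+4.7) = 57.12 kPa
Final effective stress: σ'_f = σ'_0 + Δσ = 119 + 57.12 = 176.12 kPa.
Normally consolidated clay, so the full stress increment lies on the virgin compression line:
S_c = C_c·H/(1+e₀)·log₁₀(σ'_f/σ'_0) = 0.37×6.8/(1+1.24)×log₁₀(176.12/119)
    = 1.1232 × 0.17026 = 0.1912 m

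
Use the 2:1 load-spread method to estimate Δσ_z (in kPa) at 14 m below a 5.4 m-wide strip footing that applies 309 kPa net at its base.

By the 2:1 method the load spreads at 1 horizontal : 2 vertical, so at depth z the loaded area has grown by z in each plan dimension:
Δσ = qB/(B+z) = 309×5.4/(5.4+14) = 86.01 kPa

Δσ_z ≈ 86 kPa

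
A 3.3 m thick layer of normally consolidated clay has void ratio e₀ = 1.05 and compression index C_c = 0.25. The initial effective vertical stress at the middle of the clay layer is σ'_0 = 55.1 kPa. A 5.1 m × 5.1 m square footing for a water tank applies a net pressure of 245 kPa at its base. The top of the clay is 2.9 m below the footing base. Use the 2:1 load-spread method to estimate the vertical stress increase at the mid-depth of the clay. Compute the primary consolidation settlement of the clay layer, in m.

Mid-depth of clay below the footing base: z = 2.9 + 3.3/2 = 4.55 m.
Stress increase at mid-clay by the 2:1 spreading method:
Δσ = qBL/((B+z)(L+z)) = 245×5.1×5.1/((5.1+4.55)(5.1+4.55)) = 68.431 kPa
Final effective stress: σ'_f = σ'_0 + Δσ = 55.1 + 68.431 = 123.53 kPa.
Normally consolidated clay, so the full stress increment lies on the virgin compression line:
S_c = C_c·H/(1+e₀)·log₁₀(σ'_f/σ'_0) = 0.25×3.3/(1+1.05)×log₁₀(123.53/55.1)
    = 0.40244 × 0.35062 = 0.1411 m

S_c ≈ 0.141 m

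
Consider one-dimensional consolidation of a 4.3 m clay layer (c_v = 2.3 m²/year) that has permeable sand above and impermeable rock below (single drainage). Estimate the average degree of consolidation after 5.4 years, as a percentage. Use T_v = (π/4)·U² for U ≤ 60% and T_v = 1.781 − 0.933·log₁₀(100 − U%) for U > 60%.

U ≈ 84.5 %

Drainage path length: H_d = H = 4.3 m (single drainage).
T_v = c_v·t/H_d² = 2.3×5.4/4.3² = 0.67171.
T_v = 0.67171 corresponds to the U > 60% branch:
U = 1 − 10^((1.781 − T_v)/0.933)/100 = 0.8455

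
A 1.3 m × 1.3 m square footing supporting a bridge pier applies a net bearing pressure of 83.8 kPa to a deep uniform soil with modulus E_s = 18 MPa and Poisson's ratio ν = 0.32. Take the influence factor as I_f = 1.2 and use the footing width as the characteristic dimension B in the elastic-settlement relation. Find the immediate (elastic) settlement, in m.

Immediate (elastic) settlement: S_e = q·B·(1−ν²)/E_s · I_f.
E_s = 18 MPa = 18000 kPa.
S_e = 83.8 × 1.3 × (1 − 0.32²) / 18000 × 1.2
    = 83.8 × 1.3 × 0.8976 / 18000 × 1.2
    = 0.006519 m

S_e ≈ 0.00652 m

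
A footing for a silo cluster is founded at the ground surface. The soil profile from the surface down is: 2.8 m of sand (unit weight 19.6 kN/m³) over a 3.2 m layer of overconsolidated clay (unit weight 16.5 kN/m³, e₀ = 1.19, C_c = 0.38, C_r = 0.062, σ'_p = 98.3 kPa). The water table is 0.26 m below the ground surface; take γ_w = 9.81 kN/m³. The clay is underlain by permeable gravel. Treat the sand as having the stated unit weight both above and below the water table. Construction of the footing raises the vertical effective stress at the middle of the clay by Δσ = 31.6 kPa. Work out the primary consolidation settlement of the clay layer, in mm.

Mid-depth of clay below the ground surface: z = 2.8 + 3.2/2 = 4.4 m.
Total vertical stress at mid-clay: σ_v = 19.6×2.8 + 16.5×1.6 = 81.28 kPa.
Pore pressure: u = 9.81×(4.4 − 0.26) = 40.613 kPa.
Initial effective stress: σ'_0 = σ_v − u = 81.28 − 40.613 = 40.667 kPa.
Final effective stress: σ'_f = 40.667 + 31.6 = 72.267 kPa.
σ'_f = 72.267 ≤ σ'_p = 98.3 kPa, so the clay remains overconsolidated and only the recompression index applies:
S_c = C_r·H/(1+e₀)·log₁₀(σ'_f/σ'_0) = 0.062×3.2/2.19×log₁₀(72.267/40.667)
    = 0.090594 × 0.2497 = 0.02262 m

S_c ≈ 22.6 mm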